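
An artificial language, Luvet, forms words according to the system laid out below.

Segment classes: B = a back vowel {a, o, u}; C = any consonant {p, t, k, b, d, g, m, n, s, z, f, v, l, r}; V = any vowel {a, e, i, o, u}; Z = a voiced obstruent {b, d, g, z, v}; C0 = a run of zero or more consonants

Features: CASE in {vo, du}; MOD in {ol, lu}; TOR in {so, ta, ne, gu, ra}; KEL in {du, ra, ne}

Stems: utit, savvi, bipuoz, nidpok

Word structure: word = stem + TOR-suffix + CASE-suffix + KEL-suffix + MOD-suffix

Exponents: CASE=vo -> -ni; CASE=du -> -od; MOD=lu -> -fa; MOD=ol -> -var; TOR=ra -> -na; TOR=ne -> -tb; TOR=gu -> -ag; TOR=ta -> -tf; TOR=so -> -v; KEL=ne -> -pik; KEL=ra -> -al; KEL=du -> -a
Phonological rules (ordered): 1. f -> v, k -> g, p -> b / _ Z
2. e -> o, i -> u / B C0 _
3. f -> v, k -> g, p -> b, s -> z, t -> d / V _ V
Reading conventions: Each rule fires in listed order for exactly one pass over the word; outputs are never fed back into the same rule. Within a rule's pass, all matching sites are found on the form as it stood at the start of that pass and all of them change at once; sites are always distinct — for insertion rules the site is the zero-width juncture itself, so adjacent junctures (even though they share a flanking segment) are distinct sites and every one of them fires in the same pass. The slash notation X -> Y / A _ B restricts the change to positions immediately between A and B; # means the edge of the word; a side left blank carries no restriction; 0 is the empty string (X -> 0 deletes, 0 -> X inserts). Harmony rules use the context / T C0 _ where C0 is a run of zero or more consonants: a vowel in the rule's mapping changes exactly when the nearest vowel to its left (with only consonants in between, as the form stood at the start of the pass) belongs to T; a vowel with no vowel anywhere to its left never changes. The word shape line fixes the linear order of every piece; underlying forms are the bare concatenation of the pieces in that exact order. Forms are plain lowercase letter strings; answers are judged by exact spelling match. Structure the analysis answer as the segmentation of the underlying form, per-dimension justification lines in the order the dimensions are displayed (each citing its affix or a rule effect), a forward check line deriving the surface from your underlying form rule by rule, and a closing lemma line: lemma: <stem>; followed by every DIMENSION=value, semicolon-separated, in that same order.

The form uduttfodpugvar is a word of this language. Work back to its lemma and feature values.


underlying: utit-tf-od-pik-var
CASE=du - signalled by the affix -od
MOD=ol - signalled by the affix -var
TOR=ta - signalled by the affix -tf
KEL=ne - signalled by the affix -pik
check: utittfodpikvar -> utittfodpigvar -> ututtfodpugvar -> uduttfodpugvar
lemma: utit; CASE=du; MOD=ol; TOR=ta; KEL=ne


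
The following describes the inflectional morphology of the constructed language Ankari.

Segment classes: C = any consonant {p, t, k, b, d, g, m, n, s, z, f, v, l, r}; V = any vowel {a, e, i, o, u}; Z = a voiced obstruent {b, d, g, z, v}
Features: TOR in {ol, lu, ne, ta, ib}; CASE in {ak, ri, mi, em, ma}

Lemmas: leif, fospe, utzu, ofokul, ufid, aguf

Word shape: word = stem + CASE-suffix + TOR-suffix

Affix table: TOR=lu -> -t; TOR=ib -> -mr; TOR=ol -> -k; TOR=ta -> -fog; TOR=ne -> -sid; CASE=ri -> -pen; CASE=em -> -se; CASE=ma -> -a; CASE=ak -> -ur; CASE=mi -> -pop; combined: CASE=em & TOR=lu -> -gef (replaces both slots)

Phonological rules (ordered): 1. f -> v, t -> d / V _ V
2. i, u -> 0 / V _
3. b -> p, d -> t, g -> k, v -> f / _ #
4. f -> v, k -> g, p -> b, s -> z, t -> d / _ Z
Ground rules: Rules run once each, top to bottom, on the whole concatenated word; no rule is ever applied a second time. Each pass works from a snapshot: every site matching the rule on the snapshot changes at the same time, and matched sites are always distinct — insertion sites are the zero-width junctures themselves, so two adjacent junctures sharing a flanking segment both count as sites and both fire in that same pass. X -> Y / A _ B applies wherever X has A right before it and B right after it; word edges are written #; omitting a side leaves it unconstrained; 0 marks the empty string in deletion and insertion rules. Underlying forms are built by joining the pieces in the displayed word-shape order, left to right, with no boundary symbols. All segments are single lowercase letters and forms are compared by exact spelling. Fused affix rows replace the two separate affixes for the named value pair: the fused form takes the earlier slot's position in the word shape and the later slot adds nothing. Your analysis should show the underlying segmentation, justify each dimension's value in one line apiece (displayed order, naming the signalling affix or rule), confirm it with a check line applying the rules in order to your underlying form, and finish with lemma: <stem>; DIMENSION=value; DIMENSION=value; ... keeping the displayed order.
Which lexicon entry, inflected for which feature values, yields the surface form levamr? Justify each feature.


underlying: leif-a-mr
TOR=ib - signalled by the affix -mr
CASE=ma - signalled by the affix -a
check: leifamr -> leivamr -> levamr -> levamr -> levamr
lemma: leif; TOR=ib; CASE=ma


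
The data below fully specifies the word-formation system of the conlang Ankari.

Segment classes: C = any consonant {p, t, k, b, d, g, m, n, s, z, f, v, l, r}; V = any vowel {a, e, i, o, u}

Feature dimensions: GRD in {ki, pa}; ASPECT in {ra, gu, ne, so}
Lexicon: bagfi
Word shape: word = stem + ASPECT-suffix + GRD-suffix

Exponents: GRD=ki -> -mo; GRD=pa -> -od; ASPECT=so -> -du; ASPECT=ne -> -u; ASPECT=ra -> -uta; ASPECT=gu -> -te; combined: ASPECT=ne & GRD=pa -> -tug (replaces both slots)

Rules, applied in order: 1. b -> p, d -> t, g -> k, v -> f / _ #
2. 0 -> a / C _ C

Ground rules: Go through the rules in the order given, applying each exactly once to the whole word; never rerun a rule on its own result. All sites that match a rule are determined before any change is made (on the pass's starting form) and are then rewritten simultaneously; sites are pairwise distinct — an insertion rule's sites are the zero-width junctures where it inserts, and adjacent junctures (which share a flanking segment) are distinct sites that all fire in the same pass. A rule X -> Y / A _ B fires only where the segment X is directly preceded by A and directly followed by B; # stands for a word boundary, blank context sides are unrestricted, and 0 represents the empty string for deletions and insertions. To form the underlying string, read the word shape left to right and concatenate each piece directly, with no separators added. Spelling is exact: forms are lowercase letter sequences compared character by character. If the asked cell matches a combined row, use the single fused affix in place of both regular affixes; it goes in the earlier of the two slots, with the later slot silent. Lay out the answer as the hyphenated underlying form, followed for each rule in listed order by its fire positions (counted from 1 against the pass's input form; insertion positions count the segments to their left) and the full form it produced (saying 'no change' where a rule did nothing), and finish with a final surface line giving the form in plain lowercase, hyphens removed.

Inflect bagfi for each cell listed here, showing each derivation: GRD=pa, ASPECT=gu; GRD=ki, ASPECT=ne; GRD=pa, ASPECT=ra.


cell GRD=pa, ASPECT=gu:
underlying: bagfi-te-od
1. b -> p, d -> t, g -> k, v -> f / _ #: fires at position(s) 9: bagfiteot
2. 0 -> a / C _ C: inserts after position(s) 3: bagafiteot
surface: bagafiteot

cell GRD=ki, ASPECT=ne:
underlying: bagfi-u-mo
1. b -> p, d -> t, g -> k, v -> f / _ #: no change
2. 0 -> a / C _ C: inserts after position(s) 3: bagafiumo
surface: bagafiumo

cell GRD=pa, ASPECT=ra:
underlying: bagfi-uta-od
1. b -> p, d -> t, g -> k, v -> f / _ #: fires at position(s) 10: bagfiutaot
2. 0 -> a / C _ C: inserts after position(s) 3: bagafiutaot
surface: bagafiutaot


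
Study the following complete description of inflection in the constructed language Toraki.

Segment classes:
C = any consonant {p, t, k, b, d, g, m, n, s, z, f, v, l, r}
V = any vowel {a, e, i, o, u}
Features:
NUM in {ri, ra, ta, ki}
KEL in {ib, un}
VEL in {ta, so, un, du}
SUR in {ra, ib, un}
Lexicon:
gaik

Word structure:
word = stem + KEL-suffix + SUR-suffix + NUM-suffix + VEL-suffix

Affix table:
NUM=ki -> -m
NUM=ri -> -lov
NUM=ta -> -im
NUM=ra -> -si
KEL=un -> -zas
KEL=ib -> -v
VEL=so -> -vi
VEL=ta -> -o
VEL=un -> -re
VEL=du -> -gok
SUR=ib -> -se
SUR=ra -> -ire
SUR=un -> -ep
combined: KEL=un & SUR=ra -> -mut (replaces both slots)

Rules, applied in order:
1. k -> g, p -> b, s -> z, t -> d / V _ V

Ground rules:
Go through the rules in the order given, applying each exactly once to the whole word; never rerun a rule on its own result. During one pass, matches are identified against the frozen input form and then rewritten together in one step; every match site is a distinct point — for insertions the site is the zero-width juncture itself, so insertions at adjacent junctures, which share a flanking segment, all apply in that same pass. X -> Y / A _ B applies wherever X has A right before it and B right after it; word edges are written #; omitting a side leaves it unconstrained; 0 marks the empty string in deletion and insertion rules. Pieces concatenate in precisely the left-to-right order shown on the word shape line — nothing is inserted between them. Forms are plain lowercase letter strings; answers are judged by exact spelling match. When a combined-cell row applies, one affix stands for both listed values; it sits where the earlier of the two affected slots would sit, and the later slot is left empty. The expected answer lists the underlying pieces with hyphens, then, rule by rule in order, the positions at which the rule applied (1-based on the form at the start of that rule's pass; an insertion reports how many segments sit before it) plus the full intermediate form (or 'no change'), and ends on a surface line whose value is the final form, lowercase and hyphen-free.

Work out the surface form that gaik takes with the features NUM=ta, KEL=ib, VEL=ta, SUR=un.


underlying: gaik-v-ep-im-o
1. k -> g, p -> b, s -> z, t -> d / V _ V: fires at position(s) 7: gaikvebimo
surface: gaikvebimo


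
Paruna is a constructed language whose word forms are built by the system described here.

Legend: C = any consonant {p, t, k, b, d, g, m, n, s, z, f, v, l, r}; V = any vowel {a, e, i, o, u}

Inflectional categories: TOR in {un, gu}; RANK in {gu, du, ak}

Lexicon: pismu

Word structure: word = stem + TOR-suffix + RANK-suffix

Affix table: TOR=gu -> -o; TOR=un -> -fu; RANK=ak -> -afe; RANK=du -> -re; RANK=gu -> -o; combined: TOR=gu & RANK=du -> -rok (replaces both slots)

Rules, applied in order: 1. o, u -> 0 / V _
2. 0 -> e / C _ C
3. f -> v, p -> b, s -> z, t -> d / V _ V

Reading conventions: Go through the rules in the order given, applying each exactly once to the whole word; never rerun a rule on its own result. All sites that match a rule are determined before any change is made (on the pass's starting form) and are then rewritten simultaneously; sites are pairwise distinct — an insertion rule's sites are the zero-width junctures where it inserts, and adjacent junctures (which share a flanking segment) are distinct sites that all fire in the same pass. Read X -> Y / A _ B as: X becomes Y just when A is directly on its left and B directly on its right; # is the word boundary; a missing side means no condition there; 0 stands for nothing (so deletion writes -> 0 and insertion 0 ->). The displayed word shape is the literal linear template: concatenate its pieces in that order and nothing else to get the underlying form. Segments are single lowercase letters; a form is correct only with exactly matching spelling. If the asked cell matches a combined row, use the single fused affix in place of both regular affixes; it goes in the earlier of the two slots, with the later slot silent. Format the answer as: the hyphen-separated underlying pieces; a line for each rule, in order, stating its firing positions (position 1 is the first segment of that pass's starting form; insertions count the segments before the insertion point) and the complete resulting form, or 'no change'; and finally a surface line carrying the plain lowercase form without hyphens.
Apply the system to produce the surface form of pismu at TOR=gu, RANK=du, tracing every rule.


underlying: pismu-rok
1. o, u -> 0 / V _: no change
2. 0 -> e / C _ C: inserts after position(s) 3: pisemurok
3. f -> v, p -> b, s -> z, t -> d / V _ V: fires at position(s) 3: pizemurok
surface: pizemurok


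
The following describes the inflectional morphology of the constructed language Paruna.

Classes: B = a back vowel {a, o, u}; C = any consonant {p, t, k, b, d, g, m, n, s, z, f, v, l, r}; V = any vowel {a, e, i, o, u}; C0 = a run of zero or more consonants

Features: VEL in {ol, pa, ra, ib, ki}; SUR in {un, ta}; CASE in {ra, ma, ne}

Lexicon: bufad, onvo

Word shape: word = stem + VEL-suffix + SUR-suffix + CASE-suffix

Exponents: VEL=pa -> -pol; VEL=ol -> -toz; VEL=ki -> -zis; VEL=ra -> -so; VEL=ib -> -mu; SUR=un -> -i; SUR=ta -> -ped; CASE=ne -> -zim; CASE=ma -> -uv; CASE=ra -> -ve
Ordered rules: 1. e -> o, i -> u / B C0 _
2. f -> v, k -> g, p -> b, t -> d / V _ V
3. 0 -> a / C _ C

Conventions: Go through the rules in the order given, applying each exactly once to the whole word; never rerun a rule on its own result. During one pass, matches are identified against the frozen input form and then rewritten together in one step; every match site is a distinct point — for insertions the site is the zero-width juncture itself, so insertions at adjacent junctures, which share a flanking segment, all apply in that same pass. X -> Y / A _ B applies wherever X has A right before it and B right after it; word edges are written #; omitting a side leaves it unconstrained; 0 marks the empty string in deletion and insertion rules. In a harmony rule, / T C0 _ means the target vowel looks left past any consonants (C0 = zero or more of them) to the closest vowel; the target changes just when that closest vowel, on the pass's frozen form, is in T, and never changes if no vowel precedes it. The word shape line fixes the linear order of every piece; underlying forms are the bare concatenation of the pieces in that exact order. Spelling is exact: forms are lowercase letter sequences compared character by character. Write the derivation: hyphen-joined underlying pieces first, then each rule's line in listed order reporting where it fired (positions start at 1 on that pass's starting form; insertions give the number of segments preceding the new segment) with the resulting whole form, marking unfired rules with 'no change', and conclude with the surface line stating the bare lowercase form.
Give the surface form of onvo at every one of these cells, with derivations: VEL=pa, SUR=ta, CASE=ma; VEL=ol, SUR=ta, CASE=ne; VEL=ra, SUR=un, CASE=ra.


cell VEL=pa, SUR=ta, CASE=ma:
underlying: onvo-pol-ped-uv
1. e -> o, i -> u / B C0 _: fires at position(s) 9: onvopolpoduv
2. f -> v, k -> g, p -> b, t -> d / V _ V: fires at position(s) 5: onvobolpoduv
3. 0 -> a / C _ C: inserts after position(s) 2, 7: onavobolapoduv
surface: onavobolapoduv

cell VEL=ol, SUR=ta, CASE=ne:
underlying: onvo-toz-ped-zim
1. e -> o, i -> u / B C0 _: fires at position(s) 9: onvotozpodzim
2. f -> v, k -> g, p -> b, t -> d / V _ V: fires at position(s) 5: onvodozpodzim
3. 0 -> a / C _ C: inserts after position(s) 2, 7, 10: onavodozapodazim
surface: onavodozapodazim

cell VEL=ra, SUR=un, CASE=ra:
underlying: onvo-so-i-ve
1. e -> o, i -> u / B C0 _: fires at position(s) 7: onvosouve
2. f -> v, k -> g, p -> b, t -> d / V _ V: no change
3. 0 -> a / C _ C: inserts after position(s) 2: onavosouve
surface: onavosouve


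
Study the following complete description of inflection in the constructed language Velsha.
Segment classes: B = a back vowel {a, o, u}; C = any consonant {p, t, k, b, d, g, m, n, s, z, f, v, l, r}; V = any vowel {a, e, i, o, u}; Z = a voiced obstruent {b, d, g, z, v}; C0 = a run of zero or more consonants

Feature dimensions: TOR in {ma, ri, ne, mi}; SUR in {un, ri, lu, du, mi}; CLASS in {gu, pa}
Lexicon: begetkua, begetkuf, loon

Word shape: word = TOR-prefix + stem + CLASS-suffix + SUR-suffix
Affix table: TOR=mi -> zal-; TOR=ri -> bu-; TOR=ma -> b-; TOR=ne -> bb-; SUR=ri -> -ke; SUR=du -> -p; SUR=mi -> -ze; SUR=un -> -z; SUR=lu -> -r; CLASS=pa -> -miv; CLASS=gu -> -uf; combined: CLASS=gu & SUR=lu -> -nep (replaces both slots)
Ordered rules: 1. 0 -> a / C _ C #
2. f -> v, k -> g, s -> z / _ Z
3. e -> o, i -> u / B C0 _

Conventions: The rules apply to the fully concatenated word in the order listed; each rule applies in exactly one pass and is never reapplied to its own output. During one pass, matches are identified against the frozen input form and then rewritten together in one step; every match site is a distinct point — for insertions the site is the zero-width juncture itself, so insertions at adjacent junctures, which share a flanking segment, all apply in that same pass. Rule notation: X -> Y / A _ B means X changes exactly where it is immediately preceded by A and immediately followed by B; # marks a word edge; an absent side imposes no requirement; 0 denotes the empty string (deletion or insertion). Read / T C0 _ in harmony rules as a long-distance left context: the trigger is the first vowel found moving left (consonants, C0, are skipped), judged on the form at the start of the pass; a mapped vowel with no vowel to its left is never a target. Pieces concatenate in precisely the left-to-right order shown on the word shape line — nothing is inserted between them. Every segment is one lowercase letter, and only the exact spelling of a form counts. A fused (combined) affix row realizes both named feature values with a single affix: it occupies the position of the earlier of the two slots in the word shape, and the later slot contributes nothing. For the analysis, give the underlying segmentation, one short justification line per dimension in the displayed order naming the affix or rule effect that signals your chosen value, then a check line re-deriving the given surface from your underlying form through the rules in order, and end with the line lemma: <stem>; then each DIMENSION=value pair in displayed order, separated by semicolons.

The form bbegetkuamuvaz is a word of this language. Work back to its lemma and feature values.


underlying: b-begetkua-miv-z
TOR=ma - signalled by the affix b-
SUR=un - signalled by the affix -z
CLASS=pa - signalled by the affix -miv
check: bbegetkuamivz -> bbegetkuamivaz -> bbegetkuamivaz -> bbegetkuamuvaz
lemma: begetkua; TOR=ma; SUR=un; CLASS=pa


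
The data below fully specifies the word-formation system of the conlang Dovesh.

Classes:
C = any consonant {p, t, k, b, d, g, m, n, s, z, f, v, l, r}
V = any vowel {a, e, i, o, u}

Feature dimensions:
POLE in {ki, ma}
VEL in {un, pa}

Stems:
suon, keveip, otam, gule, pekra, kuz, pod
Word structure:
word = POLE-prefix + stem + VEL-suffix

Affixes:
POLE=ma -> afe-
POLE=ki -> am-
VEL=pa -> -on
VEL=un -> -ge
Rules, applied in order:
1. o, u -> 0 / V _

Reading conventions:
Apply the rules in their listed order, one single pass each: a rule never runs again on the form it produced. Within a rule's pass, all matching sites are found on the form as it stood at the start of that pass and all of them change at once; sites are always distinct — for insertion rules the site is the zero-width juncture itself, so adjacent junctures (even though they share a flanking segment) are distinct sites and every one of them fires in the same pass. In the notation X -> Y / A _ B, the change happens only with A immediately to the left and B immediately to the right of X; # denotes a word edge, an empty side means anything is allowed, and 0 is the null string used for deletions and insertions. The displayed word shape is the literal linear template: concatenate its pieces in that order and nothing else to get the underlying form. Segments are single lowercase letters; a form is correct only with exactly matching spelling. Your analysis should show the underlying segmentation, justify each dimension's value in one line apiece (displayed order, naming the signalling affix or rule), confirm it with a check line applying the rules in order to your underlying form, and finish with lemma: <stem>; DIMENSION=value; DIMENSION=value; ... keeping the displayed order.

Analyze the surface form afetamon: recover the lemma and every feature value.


underlying: afe-otam-on
POLE=ma - signalled by the affix afe-
VEL=pa - signalled by the affix -on
check: afeotamon -> afetamon
lemma: otam; POLE=ma; VEL=pa


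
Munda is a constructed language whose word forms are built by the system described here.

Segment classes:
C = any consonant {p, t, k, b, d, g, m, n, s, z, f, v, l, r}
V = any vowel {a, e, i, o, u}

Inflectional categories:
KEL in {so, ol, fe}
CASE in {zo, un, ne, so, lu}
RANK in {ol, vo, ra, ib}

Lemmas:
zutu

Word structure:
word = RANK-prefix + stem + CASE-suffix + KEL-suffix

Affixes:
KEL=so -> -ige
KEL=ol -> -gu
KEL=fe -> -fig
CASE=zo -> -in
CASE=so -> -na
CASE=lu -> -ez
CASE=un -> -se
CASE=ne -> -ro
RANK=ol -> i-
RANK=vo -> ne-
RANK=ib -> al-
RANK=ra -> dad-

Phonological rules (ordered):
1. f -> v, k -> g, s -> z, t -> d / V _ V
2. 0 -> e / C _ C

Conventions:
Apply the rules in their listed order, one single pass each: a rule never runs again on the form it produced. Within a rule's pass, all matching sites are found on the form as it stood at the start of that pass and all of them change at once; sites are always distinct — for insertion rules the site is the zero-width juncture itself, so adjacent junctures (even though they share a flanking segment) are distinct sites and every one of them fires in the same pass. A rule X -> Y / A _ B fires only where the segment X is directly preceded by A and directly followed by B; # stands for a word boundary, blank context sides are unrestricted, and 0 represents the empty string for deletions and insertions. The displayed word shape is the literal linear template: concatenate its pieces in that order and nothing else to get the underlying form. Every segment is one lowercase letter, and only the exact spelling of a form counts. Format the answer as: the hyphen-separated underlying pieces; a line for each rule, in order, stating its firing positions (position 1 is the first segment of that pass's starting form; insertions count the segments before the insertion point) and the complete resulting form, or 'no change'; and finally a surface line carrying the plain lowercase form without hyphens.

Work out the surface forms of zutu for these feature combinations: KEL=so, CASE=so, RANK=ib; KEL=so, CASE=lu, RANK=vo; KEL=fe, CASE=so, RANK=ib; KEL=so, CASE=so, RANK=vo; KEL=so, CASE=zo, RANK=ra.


cell KEL=so, CASE=so, RANK=ib:
underlying: al-zutu-na-ige
1. f -> v, k -> g, s -> z, t -> d / V _ V: fires at position(s) 5: alzudunaige
2. 0 -> e / C _ C: inserts after position(s) 2: alezudunaige
surface: alezudunaige

cell KEL=so, CASE=lu, RANK=vo:
underlying: ne-zutu-ez-ige
1. f -> v, k -> g, s -> z, t -> d / V _ V: fires at position(s) 5: nezuduezige
2. 0 -> e / C _ C: no change
surface: nezuduezige

cell KEL=fe, CASE=so, RANK=ib:
underlying: al-zutu-na-fig
1. f -> v, k -> g, s -> z, t -> d / V _ V: fires at position(s) 5, 9: alzudunavig
2. 0 -> e / C _ C: inserts after position(s) 2: alezudunavig
surface: alezudunavig

cell KEL=so, CASE=so, RANK=vo:
underlying: ne-zutu-na-ige
1. f -> v, k -> g, s -> z, t -> d / V _ V: fires at position(s) 5: nezudunaige
2. 0 -> e / C _ C: no change
surface: nezudunaige

cell KEL=so, CASE=zo, RANK=ra:
underlying: dad-zutu-in-ige
1. f -> v, k -> g, s -> z, t -> d / V _ V: fires at position(s) 6: dadzuduinige
2. 0 -> e / C _ C: inserts after position(s) 3: dadezuduinige
surface: dadezuduinige


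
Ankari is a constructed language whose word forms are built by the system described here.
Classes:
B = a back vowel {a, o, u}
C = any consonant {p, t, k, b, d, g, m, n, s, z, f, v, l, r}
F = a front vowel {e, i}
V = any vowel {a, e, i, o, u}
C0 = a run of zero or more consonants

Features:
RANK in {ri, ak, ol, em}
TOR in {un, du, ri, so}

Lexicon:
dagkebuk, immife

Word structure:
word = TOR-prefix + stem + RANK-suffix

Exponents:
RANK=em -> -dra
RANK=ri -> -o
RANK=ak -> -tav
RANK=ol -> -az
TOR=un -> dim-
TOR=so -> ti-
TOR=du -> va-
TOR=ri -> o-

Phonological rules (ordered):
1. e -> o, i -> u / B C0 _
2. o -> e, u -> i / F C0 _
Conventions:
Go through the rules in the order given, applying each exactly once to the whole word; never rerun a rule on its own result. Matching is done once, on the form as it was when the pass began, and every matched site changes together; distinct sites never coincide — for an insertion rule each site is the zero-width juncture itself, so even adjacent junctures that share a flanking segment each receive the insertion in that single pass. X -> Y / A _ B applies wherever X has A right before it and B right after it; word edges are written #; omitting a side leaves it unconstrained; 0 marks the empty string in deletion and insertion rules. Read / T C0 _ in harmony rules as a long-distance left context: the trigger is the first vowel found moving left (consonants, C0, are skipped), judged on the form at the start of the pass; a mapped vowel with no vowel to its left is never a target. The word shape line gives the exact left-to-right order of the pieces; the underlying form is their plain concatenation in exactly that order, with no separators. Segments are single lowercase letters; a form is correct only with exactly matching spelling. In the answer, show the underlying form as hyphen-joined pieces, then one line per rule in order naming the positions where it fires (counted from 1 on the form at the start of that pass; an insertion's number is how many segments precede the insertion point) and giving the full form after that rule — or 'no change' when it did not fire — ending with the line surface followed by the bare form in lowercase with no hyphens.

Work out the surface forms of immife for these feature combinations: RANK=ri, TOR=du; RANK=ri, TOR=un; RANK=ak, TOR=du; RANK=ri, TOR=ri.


cell RANK=ri, TOR=du:
underlying: va-immife-o
1. e -> o, i -> u / B C0 _: fires at position(s) 3: vaummifeo
2. o -> e, u -> i / F C0 _: fires at position(s) 9: vaummifee
surface: vaummifee

cell RANK=ri, TOR=un:
underlying: dim-immife-o
1. e -> o, i -> u / B C0 _: no change
2. o -> e, u -> i / F C0 _: fires at position(s) 10: dimimmifee
surface: dimimmifee

cell RANK=ak, TOR=du:
underlying: va-immife-tav
1. e -> o, i -> u / B C0 _: fires at position(s) 3: vaummifetav
2. o -> e, u -> i / F C0 _: no change
surface: vaummifetav

cell RANK=ri, TOR=ri:
underlying: o-immife-o
1. e -> o, i -> u / B C0 _: fires at position(s) 2: oummifeo
2. o -> e, u -> i / F C0 _: fires at position(s) 8: oummifee
surface: oummifee


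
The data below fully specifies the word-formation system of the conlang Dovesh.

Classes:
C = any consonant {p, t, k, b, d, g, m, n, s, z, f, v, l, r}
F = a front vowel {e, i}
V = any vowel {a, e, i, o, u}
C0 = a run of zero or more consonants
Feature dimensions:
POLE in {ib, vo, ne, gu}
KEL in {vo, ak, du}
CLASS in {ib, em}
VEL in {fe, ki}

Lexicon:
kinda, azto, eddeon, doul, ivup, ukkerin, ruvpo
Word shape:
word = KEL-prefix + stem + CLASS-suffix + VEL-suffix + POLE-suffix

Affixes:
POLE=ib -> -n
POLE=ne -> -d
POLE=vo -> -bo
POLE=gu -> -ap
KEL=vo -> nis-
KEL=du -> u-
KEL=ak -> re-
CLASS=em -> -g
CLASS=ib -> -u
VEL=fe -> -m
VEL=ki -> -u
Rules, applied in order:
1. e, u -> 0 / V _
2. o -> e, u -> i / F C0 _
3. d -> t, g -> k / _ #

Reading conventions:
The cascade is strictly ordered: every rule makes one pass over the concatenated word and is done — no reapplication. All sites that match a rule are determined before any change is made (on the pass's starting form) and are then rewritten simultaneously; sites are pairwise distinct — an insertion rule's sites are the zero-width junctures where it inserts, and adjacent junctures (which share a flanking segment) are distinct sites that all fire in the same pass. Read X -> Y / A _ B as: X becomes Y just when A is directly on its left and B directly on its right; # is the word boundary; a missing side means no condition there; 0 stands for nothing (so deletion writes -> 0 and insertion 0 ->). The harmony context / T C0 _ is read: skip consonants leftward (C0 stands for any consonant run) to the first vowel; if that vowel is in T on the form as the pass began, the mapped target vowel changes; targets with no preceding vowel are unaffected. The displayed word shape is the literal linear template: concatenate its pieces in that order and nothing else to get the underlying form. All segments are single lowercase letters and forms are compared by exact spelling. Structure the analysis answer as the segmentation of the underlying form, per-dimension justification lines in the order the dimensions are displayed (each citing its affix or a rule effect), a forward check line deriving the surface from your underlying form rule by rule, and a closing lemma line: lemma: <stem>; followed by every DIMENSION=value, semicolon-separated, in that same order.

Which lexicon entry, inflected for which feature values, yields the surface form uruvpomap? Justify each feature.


underlying: u-ruvpo-u-m-ap
POLE=gu - signalled by the affix -ap
KEL=du - signalled by the affix u-
CLASS=ib - signalled by the affix -u
VEL=fe - signalled by the affix -m
check: uruvpoumap -> uruvpomap -> uruvpomap -> uruvpomap
lemma: ruvpo; POLE=gu; KEL=du; CLASS=ib; VEL=fe


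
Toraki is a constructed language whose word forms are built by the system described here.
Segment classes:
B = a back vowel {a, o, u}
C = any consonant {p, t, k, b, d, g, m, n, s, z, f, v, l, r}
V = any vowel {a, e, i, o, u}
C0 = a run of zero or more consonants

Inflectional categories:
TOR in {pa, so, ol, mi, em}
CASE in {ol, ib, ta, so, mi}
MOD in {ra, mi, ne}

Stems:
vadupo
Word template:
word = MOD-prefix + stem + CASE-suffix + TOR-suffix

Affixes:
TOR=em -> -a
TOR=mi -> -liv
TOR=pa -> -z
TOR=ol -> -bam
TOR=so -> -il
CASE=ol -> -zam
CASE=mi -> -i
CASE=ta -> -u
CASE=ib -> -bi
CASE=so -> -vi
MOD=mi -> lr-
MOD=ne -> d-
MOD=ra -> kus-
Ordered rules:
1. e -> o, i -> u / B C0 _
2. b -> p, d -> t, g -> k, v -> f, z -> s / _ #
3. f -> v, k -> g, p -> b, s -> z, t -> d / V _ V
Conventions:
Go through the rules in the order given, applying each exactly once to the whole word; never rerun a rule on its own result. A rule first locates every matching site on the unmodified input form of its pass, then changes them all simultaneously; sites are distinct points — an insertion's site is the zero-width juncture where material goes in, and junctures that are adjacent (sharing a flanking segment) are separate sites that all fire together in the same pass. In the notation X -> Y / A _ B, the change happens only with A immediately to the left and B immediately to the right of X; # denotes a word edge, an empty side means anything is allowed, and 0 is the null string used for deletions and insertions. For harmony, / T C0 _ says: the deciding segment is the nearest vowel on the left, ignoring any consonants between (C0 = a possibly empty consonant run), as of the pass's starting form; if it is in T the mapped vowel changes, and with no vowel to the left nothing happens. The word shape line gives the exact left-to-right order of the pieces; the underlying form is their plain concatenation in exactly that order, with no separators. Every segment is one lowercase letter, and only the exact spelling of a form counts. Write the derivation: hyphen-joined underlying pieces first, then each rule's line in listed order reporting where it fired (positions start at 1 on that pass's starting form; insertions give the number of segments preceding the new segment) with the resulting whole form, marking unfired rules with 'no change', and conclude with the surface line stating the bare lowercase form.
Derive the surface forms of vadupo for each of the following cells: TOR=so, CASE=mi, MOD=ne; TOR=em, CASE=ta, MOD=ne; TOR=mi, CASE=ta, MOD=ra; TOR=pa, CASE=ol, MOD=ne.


cell TOR=so, CASE=mi, MOD=ne:
underlying: d-vadupo-i-il
1. e -> o, i -> u / B C0 _: fires at position(s) 8: dvadupouil
2. b -> p, d -> t, g -> k, v -> f, z -> s / _ #: no change
3. f -> v, k -> g, p -> b, s -> z, t -> d / V _ V: fires at position(s) 6: dvadubouil
surface: dvadubouil

cell TOR=em, CASE=ta, MOD=ne:
underlying: d-vadupo-u-a
1. e -> o, i -> u / B C0 _: no change
2. b -> p, d -> t, g -> k, v -> f, z -> s / _ #: no change
3. f -> v, k -> g, p -> b, s -> z, t -> d / V _ V: fires at position(s) 6: dvaduboua
surface: dvaduboua

cell TOR=mi, CASE=ta, MOD=ra:
underlying: kus-vadupo-u-liv
1. e -> o, i -> u / B C0 _: fires at position(s) 12: kusvadupouluv
2. b -> p, d -> t, g -> k, v -> f, z -> s / _ #: fires at position(s) 13: kusvadupouluf
3. f -> v, k -> g, p -> b, s -> z, t -> d / V _ V: fires at position(s) 8: kusvadubouluf
surface: kusvadubouluf

cell TOR=pa, CASE=ol, MOD=ne:
underlying: d-vadupo-zam-z
1. e -> o, i -> u / B C0 _: no change
2. b -> p, d -> t, g -> k, v -> f, z -> s / _ #: fires at position(s) 11: dvadupozams
3. f -> v, k -> g, p -> b, s -> z, t -> d / V _ V: fires at position(s) 6: dvadubozams
surface: dvadubozams


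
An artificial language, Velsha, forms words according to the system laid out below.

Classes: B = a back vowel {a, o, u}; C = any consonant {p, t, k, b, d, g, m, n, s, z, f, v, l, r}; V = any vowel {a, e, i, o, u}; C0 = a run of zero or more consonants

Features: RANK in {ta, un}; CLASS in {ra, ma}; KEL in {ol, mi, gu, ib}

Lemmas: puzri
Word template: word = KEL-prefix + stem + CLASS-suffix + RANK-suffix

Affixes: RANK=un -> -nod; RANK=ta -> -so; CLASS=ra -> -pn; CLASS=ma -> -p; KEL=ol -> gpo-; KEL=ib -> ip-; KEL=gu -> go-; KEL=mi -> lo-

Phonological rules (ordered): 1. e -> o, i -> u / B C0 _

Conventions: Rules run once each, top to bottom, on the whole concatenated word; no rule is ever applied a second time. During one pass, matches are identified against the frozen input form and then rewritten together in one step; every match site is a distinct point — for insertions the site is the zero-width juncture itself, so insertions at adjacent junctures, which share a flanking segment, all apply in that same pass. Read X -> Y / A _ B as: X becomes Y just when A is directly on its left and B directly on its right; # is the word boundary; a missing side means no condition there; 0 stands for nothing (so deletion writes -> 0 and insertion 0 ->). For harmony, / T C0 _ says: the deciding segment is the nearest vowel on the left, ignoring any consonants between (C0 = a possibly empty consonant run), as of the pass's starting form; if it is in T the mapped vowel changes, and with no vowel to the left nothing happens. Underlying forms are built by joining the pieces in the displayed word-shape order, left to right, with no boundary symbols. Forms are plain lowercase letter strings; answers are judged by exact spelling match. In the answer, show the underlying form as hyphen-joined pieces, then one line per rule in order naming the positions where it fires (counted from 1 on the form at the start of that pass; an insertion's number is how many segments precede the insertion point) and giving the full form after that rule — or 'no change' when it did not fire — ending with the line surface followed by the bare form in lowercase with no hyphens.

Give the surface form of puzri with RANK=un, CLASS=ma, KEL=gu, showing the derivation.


underlying: go-puzri-p-nod
1. e -> o, i -> u / B C0 _: fires at position(s) 7: gopuzrupnod
surface: gopuzrupnod


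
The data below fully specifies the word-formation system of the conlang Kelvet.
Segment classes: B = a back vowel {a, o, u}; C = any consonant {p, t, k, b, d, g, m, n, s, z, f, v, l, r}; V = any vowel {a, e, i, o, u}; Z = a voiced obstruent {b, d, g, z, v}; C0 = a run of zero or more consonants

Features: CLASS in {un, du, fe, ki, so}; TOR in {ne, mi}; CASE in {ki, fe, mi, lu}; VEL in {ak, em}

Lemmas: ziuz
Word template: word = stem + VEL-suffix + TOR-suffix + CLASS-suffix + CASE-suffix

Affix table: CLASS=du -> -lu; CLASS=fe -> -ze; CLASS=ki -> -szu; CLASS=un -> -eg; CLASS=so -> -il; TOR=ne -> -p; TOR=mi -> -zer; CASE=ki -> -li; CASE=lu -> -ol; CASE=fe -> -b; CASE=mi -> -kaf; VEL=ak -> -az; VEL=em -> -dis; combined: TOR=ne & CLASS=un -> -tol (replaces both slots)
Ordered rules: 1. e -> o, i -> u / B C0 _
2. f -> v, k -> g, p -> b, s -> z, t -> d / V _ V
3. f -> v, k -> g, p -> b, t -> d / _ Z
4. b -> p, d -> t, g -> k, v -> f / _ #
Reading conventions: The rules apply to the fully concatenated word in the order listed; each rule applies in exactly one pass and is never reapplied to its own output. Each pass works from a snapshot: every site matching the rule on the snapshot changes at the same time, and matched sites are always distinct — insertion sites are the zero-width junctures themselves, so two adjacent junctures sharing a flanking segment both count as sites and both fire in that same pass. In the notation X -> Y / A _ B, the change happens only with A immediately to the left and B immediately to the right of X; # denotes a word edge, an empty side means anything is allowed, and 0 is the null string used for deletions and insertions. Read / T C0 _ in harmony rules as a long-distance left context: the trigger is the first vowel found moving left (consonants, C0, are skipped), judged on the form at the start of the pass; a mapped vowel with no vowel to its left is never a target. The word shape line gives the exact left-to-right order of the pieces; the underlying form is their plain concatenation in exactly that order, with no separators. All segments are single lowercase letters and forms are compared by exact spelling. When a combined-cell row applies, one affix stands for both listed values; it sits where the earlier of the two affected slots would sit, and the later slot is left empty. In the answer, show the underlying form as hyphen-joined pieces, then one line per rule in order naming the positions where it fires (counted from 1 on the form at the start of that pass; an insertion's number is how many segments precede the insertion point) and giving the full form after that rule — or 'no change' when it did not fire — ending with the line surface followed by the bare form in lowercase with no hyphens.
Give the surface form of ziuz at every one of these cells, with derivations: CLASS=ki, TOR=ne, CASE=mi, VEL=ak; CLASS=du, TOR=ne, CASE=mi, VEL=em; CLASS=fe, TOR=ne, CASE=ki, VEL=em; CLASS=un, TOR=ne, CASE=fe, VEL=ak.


cell CLASS=ki, TOR=ne, CASE=mi, VEL=ak:
underlying: ziuz-az-p-szu-kaf
1. e -> o, i -> u / B C0 _: no change
2. f -> v, k -> g, p -> b, s -> z, t -> d / V _ V: fires at position(s) 11: ziuzazpszugaf
3. f -> v, k -> g, p -> b, t -> d / _ Z: no change
4. b -> p, d -> t, g -> k, v -> f / _ #: no change
surface: ziuzazpszugaf

cell CLASS=du, TOR=ne, CASE=mi, VEL=em:
underlying: ziuz-dis-p-lu-kaf
1. e -> o, i -> u / B C0 _: fires at position(s) 6: ziuzdusplukaf
2. f -> v, k -> g, p -> b, s -> z, t -> d / V _ V: fires at position(s) 11: ziuzdusplugaf
3. f -> v, k -> g, p -> b, t -> d / _ Z: no change
4. b -> p, d -> t, g -> k, v -> f / _ #: no change
surface: ziuzdusplugaf

cell CLASS=fe, TOR=ne, CASE=ki, VEL=em:
underlying: ziuz-dis-p-ze-li
1. e -> o, i -> u / B C0 _: fires at position(s) 6: ziuzduspzeli
2. f -> v, k -> g, p -> b, s -> z, t -> d / V _ V: no change
3. f -> v, k -> g, p -> b, t -> d / _ Z: fires at position(s) 8: ziuzdusbzeli
4. b -> p, d -> t, g -> k, v -> f / _ #: no change
surface: ziuzdusbzeli

cell CLASS=un, TOR=ne, CASE=fe, VEL=ak:
underlying: ziuz-az-tol-b
1. e -> o, i -> u / B C0 _: no change
2. f -> v, k -> g, p -> b, s -> z, t -> d / V _ V: no change
3. f -> v, k -> g, p -> b, t -> d / _ Z: no change
4. b -> p, d -> t, g -> k, v -> f / _ #: fires at position(s) 10: ziuzaztolp
surface: ziuzaztolp


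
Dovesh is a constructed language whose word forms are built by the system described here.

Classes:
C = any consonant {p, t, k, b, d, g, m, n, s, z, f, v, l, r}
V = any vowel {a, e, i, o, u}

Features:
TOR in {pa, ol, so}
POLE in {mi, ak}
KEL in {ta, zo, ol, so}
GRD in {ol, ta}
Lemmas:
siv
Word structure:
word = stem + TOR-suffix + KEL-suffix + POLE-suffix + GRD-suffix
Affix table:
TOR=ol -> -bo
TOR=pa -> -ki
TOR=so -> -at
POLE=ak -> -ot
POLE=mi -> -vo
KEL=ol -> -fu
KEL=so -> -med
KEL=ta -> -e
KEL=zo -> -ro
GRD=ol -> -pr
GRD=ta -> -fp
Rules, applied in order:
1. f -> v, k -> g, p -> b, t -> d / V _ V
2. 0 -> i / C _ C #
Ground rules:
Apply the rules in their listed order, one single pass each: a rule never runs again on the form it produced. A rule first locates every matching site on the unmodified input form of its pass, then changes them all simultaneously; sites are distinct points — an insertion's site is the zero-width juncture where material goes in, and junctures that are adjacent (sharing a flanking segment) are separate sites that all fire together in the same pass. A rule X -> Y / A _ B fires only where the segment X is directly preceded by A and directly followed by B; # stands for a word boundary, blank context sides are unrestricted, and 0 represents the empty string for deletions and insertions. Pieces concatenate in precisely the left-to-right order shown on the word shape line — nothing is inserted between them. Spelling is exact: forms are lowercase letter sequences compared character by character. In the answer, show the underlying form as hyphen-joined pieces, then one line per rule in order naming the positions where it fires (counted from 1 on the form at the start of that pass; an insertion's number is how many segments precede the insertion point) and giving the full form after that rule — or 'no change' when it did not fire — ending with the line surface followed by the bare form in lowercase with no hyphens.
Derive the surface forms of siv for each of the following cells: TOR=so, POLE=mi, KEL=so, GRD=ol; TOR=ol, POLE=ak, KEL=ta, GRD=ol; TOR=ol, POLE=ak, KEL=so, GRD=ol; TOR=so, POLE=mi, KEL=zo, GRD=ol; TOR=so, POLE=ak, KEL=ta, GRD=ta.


cell TOR=so, POLE=mi, KEL=so, GRD=ol:
underlying: siv-at-med-vo-pr
1. f -> v, k -> g, p -> b, t -> d / V _ V: no change
2. 0 -> i / C _ C #: inserts after position(s) 11: sivatmedvopir
surface: sivatmedvopir

cell TOR=ol, POLE=ak, KEL=ta, GRD=ol:
underlying: siv-bo-e-ot-pr
1. f -> v, k -> g, p -> b, t -> d / V _ V: no change
2. 0 -> i / C _ C #: inserts after position(s) 9: sivboeotpir
surface: sivboeotpir

cell TOR=ol, POLE=ak, KEL=so, GRD=ol:
underlying: siv-bo-med-ot-pr
1. f -> v, k -> g, p -> b, t -> d / V _ V: no change
2. 0 -> i / C _ C #: inserts after position(s) 11: sivbomedotpir
surface: sivbomedotpir

cell TOR=so, POLE=mi, KEL=zo, GRD=ol:
underlying: siv-at-ro-vo-pr
1. f -> v, k -> g, p -> b, t -> d / V _ V: no change
2. 0 -> i / C _ C #: inserts after position(s) 10: sivatrovopir
surface: sivatrovopir

cell TOR=so, POLE=ak, KEL=ta, GRD=ta:
underlying: siv-at-e-ot-fp
1. f -> v, k -> g, p -> b, t -> d / V _ V: fires at position(s) 5: sivadeotfp
2. 0 -> i / C _ C #: inserts after position(s) 9: sivadeotfip
surface: sivadeotfip
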